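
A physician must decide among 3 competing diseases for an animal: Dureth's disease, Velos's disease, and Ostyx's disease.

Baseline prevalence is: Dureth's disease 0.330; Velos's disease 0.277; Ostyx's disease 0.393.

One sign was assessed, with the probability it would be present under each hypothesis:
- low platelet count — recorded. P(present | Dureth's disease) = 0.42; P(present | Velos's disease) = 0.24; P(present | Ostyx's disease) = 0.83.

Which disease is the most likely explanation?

Multiply each prior by the likelihood of the sign:
  Dureth's disease: 0.330 × 0.42 = 0.1386
  Velos's disease: 0.277 × 0.24 = 0.06648
  Ostyx's disease: 0.393 × 0.83 = 0.32619
Normalizing constant Z = 0.1386 + 0.06648 + 0.32619 = 0.53127.
P(Dureth's disease | evidence) ≈ 0.1386 / 0.53127 ≈ 0.261
P(Velos's disease | evidence) ≈ 0.06648 / 0.53127 ≈ 0.125
P(Ostyx's disease | evidence) ≈ 0.32619 / 0.53127 ≈ 0.614
The largest is 0.614, so Ostyx's disease is most probable.

Ostyx's disease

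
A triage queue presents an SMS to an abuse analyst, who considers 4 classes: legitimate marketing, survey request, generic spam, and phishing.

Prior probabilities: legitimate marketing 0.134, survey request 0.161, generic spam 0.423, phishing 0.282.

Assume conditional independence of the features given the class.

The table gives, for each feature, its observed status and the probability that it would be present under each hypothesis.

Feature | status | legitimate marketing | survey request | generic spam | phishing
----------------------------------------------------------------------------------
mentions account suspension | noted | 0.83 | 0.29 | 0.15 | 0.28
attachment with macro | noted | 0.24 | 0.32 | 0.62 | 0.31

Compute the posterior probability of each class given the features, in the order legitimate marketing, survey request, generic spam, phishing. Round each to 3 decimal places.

For each hypothesis, the unnormalized posterior weight is prior × product of the feature likelihoods:
  legitimate marketing: 0.134 × 0.83 × 0.24 = 0.026693
  survey request: 0.161 × 0.29 × 0.32 = 0.014941
  generic spam: 0.423 × 0.15 × 0.62 = 0.039339
  phishing: 0.282 × 0.28 × 0.31 = 0.024478
The unnormalized weights sum to 0.10545.
P(legitimate marketing | evidence) = 0.026693 / 0.10545 ≈ 0.253
P(survey request | evidence) = 0.014941 / 0.10545 ≈ 0.142
P(generic spam | evidence) = 0.039339 / 0.10545 ≈ 0.373
P(phishing | evidence) = 0.024478 / 0.10545 ≈ 0.232

0.253, 0.142, 0.373, 0.232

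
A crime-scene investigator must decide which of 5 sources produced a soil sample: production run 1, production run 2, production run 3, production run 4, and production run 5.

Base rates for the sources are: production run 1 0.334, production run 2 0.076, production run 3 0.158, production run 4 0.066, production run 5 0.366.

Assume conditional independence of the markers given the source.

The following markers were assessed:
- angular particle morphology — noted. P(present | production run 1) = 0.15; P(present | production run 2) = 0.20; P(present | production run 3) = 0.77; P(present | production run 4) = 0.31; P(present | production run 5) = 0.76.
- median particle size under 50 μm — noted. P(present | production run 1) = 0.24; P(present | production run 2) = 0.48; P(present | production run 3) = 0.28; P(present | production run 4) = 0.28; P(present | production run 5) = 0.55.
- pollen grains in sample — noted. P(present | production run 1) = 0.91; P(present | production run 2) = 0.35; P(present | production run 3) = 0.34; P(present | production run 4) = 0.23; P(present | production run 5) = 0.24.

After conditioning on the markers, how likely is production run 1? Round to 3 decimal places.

0.173

By Bayes' rule with conditional independence, the unnormalized weight for each hypothesis is prior × ∏ likelihoods:
  production run 1: 0.334 × 0.15 × 0.24 × 0.91 = 0.010942
  production run 2: 0.076 × 0.20 × 0.48 × 0.35 = 0.0025536
  production run 3: 0.158 × 0.77 × 0.28 × 0.34 = 0.011582
  production run 4: 0.066 × 0.31 × 0.28 × 0.23 = 0.0013176
  production run 5: 0.366 × 0.76 × 0.55 × 0.24 = 0.036717
Marginal likelihood of the evidence = 0.063112.
P(production run 1 | evidence) = 0.010942 / 0.063112 ≈ 0.173.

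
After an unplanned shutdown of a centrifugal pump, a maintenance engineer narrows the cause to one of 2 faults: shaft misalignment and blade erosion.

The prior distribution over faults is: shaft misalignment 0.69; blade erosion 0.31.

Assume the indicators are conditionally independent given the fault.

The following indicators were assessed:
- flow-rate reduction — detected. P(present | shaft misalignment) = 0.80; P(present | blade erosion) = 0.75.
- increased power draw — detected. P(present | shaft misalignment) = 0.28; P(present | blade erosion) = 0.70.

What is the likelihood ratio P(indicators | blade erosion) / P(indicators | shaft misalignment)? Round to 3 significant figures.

2.34

Joint likelihood of the indicator pattern under each hypothesis:
  blade erosion: 0.75 × 0.70 = 0.525
  shaft misalignment: 0.80 × 0.28 = 0.224
Bayes factor = 0.525 / 0.224 ≈ 2.34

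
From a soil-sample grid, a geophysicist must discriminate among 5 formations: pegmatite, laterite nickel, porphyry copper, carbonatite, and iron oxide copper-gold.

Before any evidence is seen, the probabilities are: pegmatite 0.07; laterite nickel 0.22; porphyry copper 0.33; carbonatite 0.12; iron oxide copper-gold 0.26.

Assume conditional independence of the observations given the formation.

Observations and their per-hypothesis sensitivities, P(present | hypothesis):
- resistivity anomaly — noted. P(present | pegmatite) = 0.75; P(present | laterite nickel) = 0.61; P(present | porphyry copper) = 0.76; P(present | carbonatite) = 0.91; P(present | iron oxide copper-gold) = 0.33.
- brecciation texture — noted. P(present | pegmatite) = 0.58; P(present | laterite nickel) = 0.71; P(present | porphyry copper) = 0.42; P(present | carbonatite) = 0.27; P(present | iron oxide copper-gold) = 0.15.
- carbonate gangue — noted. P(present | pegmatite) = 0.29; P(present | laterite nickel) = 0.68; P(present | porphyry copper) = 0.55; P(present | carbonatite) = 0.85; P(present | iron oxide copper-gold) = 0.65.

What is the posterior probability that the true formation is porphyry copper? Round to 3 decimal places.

By Bayes' rule with conditional independence, the unnormalized weight for each hypothesis is prior × ∏ likelihoods:
  pegmatite: 0.07 × 0.75 × 0.58 × 0.29 = 0.0088305
  laterite nickel: 0.22 × 0.61 × 0.71 × 0.68 = 0.064792
  porphyry copper: 0.33 × 0.76 × 0.42 × 0.55 = 0.057935
  carbonatite: 0.12 × 0.91 × 0.27 × 0.85 = 0.025061
  iron oxide copper-gold: 0.26 × 0.33 × 0.15 × 0.65 = 0.0083655
The unnormalized weights sum to 0.16498.
P(porphyry copper | evidence) = 0.057935 / 0.16498 ≈ 0.351.

0.351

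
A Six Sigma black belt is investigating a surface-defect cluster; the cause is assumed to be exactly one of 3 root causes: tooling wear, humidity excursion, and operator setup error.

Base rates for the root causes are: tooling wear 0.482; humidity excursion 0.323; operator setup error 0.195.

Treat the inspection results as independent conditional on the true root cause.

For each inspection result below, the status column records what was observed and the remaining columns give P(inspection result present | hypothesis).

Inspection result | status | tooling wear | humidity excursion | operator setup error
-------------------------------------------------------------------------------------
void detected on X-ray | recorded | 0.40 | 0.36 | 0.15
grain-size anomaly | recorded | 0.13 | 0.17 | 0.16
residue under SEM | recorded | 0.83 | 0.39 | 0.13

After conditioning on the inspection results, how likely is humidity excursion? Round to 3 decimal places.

0.265

For each hypothesis, the unnormalized posterior weight is prior × product of the inspection result likelihoods:
  tooling wear: 0.482 × 0.40 × 0.13 × 0.83 = 0.020803
  humidity excursion: 0.323 × 0.36 × 0.17 × 0.39 = 0.0077094
  operator setup error: 0.195 × 0.15 × 0.16 × 0.13 = 0.0006084
Marginal likelihood of the evidence = 0.029121.
P(humidity excursion | evidence) = 0.0077094 / 0.029121 ≈ 0.265.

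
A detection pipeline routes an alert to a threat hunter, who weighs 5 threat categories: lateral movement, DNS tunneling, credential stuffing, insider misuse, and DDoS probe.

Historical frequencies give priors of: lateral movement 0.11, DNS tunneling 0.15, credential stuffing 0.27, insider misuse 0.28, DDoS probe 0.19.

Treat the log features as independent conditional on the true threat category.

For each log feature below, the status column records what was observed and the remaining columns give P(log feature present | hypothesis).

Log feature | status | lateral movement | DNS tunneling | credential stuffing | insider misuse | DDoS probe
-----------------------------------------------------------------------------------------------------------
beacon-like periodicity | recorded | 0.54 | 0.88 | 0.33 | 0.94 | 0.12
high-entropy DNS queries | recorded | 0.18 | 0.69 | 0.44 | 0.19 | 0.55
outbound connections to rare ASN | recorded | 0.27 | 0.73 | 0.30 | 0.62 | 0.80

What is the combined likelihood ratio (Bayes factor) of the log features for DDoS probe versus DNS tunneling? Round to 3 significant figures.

Joint likelihood of the log feature pattern under each hypothesis:
  DDoS probe: 0.12 × 0.55 × 0.80 = 0.0528
  DNS tunneling: 0.88 × 0.69 × 0.73 = 0.44326
Bayes factor = 0.0528 / 0.44326 ≈ 0.119

0.119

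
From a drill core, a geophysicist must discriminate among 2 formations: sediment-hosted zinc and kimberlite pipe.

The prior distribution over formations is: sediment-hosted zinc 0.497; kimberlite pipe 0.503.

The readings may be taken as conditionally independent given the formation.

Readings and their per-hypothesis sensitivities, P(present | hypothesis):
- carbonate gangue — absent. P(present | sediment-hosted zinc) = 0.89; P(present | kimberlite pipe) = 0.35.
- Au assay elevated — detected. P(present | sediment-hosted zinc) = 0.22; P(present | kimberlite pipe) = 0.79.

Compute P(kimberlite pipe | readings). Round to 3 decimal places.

0.956

For each hypothesis, the unnormalized posterior weight is prior × product of the reading likelihoods (using 1 − P(present | H) for each absent reading):
  sediment-hosted zinc: 0.497 × (1 − 0.89) × 0.22 = 0.012027
  kimberlite pipe: 0.503 × (1 − 0.35) × 0.79 = 0.25829
The unnormalized weights sum to 0.27032.
P(kimberlite pipe | evidence) = 0.25829 / 0.27032 ≈ 0.956.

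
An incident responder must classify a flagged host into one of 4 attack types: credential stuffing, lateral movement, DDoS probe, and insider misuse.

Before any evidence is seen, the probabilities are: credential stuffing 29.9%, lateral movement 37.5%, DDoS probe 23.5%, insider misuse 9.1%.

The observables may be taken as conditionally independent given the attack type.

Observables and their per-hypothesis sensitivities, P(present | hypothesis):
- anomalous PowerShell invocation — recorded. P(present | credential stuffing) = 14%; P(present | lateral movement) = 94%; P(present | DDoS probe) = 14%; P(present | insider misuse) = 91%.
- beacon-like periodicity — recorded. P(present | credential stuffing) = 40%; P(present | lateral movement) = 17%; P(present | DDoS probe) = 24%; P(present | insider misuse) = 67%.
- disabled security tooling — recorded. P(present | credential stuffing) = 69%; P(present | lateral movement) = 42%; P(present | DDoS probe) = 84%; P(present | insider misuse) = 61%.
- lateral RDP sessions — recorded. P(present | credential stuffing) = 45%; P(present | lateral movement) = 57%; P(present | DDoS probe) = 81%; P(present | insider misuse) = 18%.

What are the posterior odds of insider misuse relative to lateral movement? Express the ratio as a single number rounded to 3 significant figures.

Unnormalized posterior weight (prior times the observable likelihoods) for each of the two hypotheses:
  insider misuse: 0.091 × 0.91 × 0.67 × 0.61 × 0.18 = 0.006092
  lateral movement: 0.375 × 0.94 × 0.17 × 0.42 × 0.57 = 0.014346
Posterior odds = 0.006092 / 0.014346 ≈ 0.425.

0.425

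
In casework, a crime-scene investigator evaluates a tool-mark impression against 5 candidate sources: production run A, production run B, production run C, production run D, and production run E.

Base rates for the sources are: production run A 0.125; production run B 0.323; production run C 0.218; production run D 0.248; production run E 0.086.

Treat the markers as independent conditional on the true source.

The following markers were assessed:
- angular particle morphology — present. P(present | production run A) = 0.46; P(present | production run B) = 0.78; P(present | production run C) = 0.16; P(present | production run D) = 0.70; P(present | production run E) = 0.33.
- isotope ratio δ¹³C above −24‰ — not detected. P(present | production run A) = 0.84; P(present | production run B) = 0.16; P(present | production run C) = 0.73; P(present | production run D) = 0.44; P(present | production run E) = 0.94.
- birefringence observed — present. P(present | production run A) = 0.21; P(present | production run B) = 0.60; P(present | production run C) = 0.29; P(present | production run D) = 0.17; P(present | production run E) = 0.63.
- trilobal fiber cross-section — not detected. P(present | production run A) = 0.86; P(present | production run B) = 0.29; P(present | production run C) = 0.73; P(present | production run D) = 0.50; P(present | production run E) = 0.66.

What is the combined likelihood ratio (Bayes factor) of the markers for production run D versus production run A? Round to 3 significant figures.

The Bayes factor is the ratio of the joint likelihoods of the marker pattern under the two hypotheses (using 1 − P(present | H) for each absent marker).
  production run D: 0.70 × (1 − 0.44) × 0.17 × (1 − 0.50) = 0.03332
  production run A: 0.46 × (1 − 0.84) × 0.21 × (1 − 0.86) = 0.0021638
Bayes factor = 0.03332 / 0.0021638 ≈ 15.4

15.4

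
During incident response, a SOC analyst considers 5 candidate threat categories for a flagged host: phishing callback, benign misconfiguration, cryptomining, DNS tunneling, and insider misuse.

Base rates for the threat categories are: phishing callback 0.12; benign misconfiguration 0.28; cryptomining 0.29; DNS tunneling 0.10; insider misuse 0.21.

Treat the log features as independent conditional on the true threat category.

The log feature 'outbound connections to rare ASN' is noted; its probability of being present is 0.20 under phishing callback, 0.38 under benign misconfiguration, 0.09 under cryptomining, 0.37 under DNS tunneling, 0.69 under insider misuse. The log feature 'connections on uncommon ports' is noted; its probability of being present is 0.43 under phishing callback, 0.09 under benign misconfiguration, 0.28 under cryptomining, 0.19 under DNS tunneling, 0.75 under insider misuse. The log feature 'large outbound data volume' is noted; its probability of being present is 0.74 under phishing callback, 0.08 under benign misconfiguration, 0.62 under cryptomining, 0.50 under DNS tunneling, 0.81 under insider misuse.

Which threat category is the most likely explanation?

For each hypothesis, the unnormalized posterior weight is prior × product of the log feature likelihoods:
  phishing callback: 0.12 × 0.20 × 0.43 × 0.74 = 0.0076368
  benign misconfiguration: 0.28 × 0.38 × 0.09 × 0.08 = 0.00076608
  cryptomining: 0.29 × 0.09 × 0.28 × 0.62 = 0.004531
  DNS tunneling: 0.10 × 0.37 × 0.19 × 0.50 = 0.003515
  insider misuse: 0.21 × 0.69 × 0.75 × 0.81 = 0.088027
Marginal likelihood of the evidence = 0.10448.
P(phishing callback | evidence) ≈ 0.0076368 / 0.10448 ≈ 0.073
P(benign misconfiguration | evidence) ≈ 0.00076608 / 0.10448 ≈ 0.007
P(cryptomining | evidence) ≈ 0.004531 / 0.10448 ≈ 0.043
P(DNS tunneling | evidence) ≈ 0.003515 / 0.10448 ≈ 0.034
P(insider misuse | evidence) ≈ 0.088027 / 0.10448 ≈ 0.843
The largest is 0.843, so insider misuse is most probable.

insider misuse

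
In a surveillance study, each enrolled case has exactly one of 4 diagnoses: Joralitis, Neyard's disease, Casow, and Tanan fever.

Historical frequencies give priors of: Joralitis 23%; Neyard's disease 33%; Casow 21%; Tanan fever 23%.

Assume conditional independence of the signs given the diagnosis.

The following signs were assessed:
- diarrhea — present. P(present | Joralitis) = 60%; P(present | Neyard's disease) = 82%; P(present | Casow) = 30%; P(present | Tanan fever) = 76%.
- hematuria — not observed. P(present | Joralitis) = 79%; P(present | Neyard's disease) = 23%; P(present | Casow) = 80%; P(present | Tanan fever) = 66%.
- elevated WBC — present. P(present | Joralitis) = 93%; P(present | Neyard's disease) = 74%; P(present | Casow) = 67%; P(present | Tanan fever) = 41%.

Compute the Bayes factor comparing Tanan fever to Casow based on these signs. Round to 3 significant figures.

2.64

Take the product of per-sign likelihoods under each hypothesis (using 1 − P(present | H) for each absent sign), then divide.
  Tanan fever: 0.76 × (1 − 0.66) × 0.41 = 0.10594
  Casow: 0.30 × (1 − 0.80) × 0.67 = 0.0402
Bayes factor = 0.10594 / 0.0402 ≈ 2.64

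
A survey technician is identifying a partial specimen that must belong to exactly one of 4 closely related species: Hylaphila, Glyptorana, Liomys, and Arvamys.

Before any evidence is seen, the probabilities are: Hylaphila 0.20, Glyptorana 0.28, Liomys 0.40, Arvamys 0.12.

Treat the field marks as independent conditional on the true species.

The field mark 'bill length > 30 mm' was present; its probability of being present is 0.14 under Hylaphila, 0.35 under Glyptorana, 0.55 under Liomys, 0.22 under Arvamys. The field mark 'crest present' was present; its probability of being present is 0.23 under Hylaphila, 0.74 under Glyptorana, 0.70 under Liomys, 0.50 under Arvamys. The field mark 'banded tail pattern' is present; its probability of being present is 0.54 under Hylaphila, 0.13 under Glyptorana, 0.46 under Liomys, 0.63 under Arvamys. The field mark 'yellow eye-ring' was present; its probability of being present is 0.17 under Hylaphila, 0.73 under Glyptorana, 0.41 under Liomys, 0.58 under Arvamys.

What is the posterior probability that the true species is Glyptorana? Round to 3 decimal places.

0.166

For each hypothesis, the unnormalized posterior weight is prior × product of the field mark likelihoods:
  Hylaphila: 0.20 × 0.14 × 0.23 × 0.54 × 0.17 = 0.00059119
  Glyptorana: 0.28 × 0.35 × 0.74 × 0.13 × 0.73 = 0.0068821
  Liomys: 0.40 × 0.55 × 0.70 × 0.46 × 0.41 = 0.029044
  Arvamys: 0.12 × 0.22 × 0.50 × 0.63 × 0.58 = 0.0048233
Normalizing constant Z = 0.00059119 + 0.0068821 + 0.029044 + 0.0048233 = 0.041341.
P(Glyptorana | evidence) = 0.0068821 / 0.041341 ≈ 0.166.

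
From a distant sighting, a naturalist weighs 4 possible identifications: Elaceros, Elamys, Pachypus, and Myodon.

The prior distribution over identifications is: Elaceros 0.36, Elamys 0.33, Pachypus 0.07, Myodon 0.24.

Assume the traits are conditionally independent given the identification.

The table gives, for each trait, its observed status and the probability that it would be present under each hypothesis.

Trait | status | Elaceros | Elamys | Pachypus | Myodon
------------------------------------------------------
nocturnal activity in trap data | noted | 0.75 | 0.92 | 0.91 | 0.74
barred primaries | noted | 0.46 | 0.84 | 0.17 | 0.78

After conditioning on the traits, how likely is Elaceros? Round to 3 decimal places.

For each hypothesis, the unnormalized posterior weight is prior × product of the trait likelihoods:
  Elaceros: 0.36 × 0.75 × 0.46 = 0.1242
  Elamys: 0.33 × 0.92 × 0.84 = 0.25502
  Pachypus: 0.07 × 0.91 × 0.17 = 0.010829
  Myodon: 0.24 × 0.74 × 0.78 = 0.13853
Normalizing constant Z = 0.1242 + 0.25502 + 0.010829 + 0.13853 = 0.52858.
P(Elaceros | evidence) = 0.1242 / 0.52858 ≈ 0.235.

0.235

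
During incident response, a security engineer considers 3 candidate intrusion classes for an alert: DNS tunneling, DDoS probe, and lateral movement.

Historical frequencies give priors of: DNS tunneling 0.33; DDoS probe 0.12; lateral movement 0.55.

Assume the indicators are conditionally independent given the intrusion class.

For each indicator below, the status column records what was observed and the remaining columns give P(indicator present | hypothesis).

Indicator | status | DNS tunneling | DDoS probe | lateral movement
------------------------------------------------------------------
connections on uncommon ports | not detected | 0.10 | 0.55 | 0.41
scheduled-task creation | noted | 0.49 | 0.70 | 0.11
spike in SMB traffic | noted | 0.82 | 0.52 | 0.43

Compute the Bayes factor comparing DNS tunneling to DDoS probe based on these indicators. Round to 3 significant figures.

2.21

Take the product of per-indicator likelihoods under each hypothesis (using 1 − P(present | H) for each absent indicator), then divide.
  DNS tunneling: (1 − 0.10) × 0.49 × 0.82 = 0.36162
  DDoS probe: (1 − 0.55) × 0.70 × 0.52 = 0.1638
Bayes factor = 0.36162 / 0.1638 ≈ 2.21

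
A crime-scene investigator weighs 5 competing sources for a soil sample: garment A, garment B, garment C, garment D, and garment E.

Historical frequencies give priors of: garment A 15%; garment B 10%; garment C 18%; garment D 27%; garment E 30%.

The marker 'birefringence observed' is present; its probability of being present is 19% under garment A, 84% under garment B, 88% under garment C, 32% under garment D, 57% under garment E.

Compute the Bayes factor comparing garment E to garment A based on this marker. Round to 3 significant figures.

The Bayes factor is the ratio of the two likelihoods.
  garment E: 0.57
  garment A: 0.19
Bayes factor = 0.57 / 0.19 ≈ 3.00

3.00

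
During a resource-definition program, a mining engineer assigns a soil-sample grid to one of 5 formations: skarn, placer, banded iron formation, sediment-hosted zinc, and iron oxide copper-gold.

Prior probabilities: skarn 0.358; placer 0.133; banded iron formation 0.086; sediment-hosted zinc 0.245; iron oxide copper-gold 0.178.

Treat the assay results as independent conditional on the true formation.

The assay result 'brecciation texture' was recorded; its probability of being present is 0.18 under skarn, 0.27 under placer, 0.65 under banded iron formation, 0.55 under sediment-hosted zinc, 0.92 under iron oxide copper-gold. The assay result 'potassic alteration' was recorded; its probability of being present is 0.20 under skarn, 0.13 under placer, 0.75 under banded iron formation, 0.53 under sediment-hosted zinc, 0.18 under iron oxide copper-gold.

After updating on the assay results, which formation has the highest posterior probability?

Multiply each prior by the joint likelihood of the assay result pattern:
  skarn: 0.358 × 0.18 × 0.20 = 0.012888
  placer: 0.133 × 0.27 × 0.13 = 0.0046683
  banded iron formation: 0.086 × 0.65 × 0.75 = 0.041925
  sediment-hosted zinc: 0.245 × 0.55 × 0.53 = 0.071418
  iron oxide copper-gold: 0.178 × 0.92 × 0.18 = 0.029477
Marginal likelihood of the evidence = 0.16038.
P(skarn | evidence) ≈ 0.012888 / 0.16038 ≈ 0.080
P(placer | evidence) ≈ 0.0046683 / 0.16038 ≈ 0.029
P(banded iron formation | evidence) ≈ 0.041925 / 0.16038 ≈ 0.261
P(sediment-hosted zinc | evidence) ≈ 0.071418 / 0.16038 ≈ 0.445
P(iron oxide copper-gold | evidence) ≈ 0.029477 / 0.16038 ≈ 0.184
The largest is 0.445, so sediment-hosted zinc is most probable.

sediment-hosted zinc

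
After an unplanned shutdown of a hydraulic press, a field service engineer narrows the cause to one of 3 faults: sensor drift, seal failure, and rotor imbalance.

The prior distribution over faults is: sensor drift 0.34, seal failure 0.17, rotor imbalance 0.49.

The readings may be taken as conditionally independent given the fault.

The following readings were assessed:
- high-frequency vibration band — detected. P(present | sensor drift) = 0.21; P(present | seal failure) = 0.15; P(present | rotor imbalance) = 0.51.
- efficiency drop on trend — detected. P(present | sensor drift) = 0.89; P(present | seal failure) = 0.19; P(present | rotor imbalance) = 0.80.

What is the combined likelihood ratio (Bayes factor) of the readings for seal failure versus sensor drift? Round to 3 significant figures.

Take the product of per-reading likelihoods under each hypothesis, then divide.
  seal failure: 0.15 × 0.19 = 0.0285
  sensor drift: 0.21 × 0.89 = 0.1869
Bayes factor = 0.0285 / 0.1869 ≈ 0.152

0.152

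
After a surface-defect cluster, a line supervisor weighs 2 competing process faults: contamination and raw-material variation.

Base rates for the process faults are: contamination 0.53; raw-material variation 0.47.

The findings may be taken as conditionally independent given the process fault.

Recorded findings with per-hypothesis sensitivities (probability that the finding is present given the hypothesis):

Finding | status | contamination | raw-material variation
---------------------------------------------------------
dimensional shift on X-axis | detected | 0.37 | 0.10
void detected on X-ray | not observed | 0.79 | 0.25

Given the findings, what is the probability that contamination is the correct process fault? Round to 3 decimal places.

Multiply each prior by the joint likelihood of the evidence pattern (using 1 − P(present | H) for each absent finding):
  contamination: 0.53 × 0.37 × (1 − 0.79) = 0.041181
  raw-material variation: 0.47 × 0.10 × (1 − 0.25) = 0.03525
The unnormalized weights sum to 0.076431.
P(contamination | evidence) = 0.041181 / 0.076431 ≈ 0.539.

0.539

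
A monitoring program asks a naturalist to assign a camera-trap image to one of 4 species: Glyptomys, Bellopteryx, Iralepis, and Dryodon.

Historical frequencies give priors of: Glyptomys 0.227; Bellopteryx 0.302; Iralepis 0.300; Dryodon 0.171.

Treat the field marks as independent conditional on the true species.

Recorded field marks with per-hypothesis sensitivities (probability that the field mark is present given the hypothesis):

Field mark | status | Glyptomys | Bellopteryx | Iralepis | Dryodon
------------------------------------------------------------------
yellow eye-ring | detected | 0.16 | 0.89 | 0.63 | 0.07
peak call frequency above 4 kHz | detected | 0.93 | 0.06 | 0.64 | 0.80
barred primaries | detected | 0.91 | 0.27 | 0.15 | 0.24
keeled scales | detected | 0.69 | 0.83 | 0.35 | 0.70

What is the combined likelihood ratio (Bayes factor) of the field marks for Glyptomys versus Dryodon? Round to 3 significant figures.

9.93

The Bayes factor is the ratio of the joint likelihoods of the field mark pattern under the two hypotheses.
  Glyptomys: 0.16 × 0.93 × 0.91 × 0.69 = 0.093432
  Dryodon: 0.07 × 0.80 × 0.24 × 0.70 = 0.009408
Bayes factor = 0.093432 / 0.009408 ≈ 9.93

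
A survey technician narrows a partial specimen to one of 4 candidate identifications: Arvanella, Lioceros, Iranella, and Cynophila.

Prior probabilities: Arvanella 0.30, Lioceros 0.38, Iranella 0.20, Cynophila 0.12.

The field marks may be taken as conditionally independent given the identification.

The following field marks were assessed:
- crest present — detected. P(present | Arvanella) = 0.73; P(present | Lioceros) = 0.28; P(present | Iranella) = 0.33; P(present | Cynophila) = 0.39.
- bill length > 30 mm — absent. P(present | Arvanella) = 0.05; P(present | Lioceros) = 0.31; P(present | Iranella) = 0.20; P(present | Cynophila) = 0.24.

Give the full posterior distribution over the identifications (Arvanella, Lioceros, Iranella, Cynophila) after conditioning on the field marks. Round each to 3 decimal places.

0.563, 0.199, 0.143, 0.096

Multiply each prior by the joint likelihood of the field mark pattern (using 1 − P(present | H) for each absent field mark):
  Arvanella: 0.30 × 0.73 × (1 − 0.05) = 0.20805
  Lioceros: 0.38 × 0.28 × (1 − 0.31) = 0.073416
  Iranella: 0.20 × 0.33 × (1 − 0.20) = 0.0528
  Cynophila: 0.12 × 0.39 × (1 − 0.24) = 0.035568
Normalizing constant Z = 0.20805 + 0.073416 + 0.0528 + 0.035568 = 0.36983.
P(Arvanella | evidence) = 0.20805 / 0.36983 ≈ 0.563
P(Lioceros | evidence) = 0.073416 / 0.36983 ≈ 0.199
P(Iranella | evidence) = 0.0528 / 0.36983 ≈ 0.143
P(Cynophila | evidence) = 0.035568 / 0.36983 ≈ 0.096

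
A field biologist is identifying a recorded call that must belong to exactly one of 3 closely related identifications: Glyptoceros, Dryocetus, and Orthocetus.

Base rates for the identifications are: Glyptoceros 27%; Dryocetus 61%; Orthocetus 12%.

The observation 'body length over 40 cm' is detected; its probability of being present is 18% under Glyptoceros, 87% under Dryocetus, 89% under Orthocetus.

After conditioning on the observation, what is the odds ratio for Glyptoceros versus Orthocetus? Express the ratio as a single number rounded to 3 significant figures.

0.455

The normalizing constant cancels in an odds ratio, so compute prior × likelihood for the two hypotheses only:
  Glyptoceros: 0.27 × 0.18 = 0.0486
  Orthocetus: 0.12 × 0.89 = 0.1068
Posterior odds = 0.0486 / 0.1068 ≈ 0.455.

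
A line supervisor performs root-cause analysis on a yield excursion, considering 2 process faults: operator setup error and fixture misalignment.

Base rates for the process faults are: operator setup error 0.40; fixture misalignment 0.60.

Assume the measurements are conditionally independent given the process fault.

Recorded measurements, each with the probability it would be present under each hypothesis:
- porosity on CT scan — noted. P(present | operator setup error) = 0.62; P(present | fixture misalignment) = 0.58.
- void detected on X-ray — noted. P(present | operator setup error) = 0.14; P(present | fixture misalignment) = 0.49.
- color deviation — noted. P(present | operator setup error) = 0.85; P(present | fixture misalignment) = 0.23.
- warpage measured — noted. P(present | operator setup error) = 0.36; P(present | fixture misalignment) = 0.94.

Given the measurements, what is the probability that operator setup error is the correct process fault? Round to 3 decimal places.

0.224

For each hypothesis, the unnormalized posterior weight is prior × product of the measurement likelihoods:
  operator setup error: 0.40 × 0.62 × 0.14 × 0.85 × 0.36 = 0.010624
  fixture misalignment: 0.60 × 0.58 × 0.49 × 0.23 × 0.94 = 0.036866
The unnormalized weights sum to 0.047491.
P(operator setup error | evidence) = 0.010624 / 0.047491 ≈ 0.224.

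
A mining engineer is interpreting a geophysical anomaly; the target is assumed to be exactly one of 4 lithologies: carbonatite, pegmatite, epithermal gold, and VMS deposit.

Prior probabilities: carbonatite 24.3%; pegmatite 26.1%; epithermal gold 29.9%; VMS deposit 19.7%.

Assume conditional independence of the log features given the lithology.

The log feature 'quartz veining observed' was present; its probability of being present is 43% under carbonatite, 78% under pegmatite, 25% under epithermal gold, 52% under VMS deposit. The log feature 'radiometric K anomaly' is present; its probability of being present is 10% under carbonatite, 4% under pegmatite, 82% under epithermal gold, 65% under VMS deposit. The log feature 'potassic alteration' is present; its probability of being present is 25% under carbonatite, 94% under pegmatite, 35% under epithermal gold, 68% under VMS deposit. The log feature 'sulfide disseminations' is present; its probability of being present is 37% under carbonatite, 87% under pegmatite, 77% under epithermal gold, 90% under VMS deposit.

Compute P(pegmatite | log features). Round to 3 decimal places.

Multiply each prior by the joint likelihood of the log feature pattern:
  carbonatite: 0.243 × 0.43 × 0.10 × 0.25 × 0.37 = 0.00096653
  pegmatite: 0.261 × 0.78 × 0.04 × 0.94 × 0.87 = 0.0066595
  epithermal gold: 0.299 × 0.25 × 0.82 × 0.35 × 0.77 = 0.016519
  VMS deposit: 0.197 × 0.52 × 0.65 × 0.68 × 0.90 = 0.040751
Marginal likelihood of the evidence = 0.064896.
P(pegmatite | evidence) = 0.0066595 / 0.064896 ≈ 0.103.

0.103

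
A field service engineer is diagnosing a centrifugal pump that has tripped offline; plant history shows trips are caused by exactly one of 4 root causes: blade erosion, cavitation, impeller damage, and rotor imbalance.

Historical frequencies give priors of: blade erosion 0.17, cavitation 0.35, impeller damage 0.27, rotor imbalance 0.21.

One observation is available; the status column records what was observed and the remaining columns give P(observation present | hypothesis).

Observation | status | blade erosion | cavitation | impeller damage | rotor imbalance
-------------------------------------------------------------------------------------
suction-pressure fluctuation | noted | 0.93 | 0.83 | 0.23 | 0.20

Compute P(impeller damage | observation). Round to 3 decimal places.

By Bayes' rule, the unnormalized weight for each hypothesis is prior × likelihood:
  blade erosion: 0.17 × 0.93 = 0.1581
  cavitation: 0.35 × 0.83 = 0.2905
  impeller damage: 0.27 × 0.23 = 0.0621
  rotor imbalance: 0.21 × 0.20 = 0.042
The unnormalized weights sum to 0.5527.
P(impeller damage | evidence) = 0.0621 / 0.5527 ≈ 0.112.

0.112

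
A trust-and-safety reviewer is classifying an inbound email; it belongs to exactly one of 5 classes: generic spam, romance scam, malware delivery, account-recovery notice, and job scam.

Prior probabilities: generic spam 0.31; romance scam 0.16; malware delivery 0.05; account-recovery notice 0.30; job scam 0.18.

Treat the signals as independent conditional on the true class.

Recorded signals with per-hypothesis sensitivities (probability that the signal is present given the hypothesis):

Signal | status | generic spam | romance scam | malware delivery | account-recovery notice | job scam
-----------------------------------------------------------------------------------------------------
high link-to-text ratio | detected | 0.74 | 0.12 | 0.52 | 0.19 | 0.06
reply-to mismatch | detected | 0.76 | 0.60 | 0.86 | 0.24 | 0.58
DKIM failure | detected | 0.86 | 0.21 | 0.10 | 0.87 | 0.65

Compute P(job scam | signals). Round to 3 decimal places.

0.024

By Bayes' rule with conditional independence, the unnormalized weight for each hypothesis is prior × ∏ likelihoods:
  generic spam: 0.31 × 0.74 × 0.76 × 0.86 = 0.14994
  romance scam: 0.16 × 0.12 × 0.60 × 0.21 = 0.0024192
  malware delivery: 0.05 × 0.52 × 0.86 × 0.10 = 0.002236
  account-recovery notice: 0.30 × 0.19 × 0.24 × 0.87 = 0.011902
  job scam: 0.18 × 0.06 × 0.58 × 0.65 = 0.0040716
Normalizing constant Z = 0.14994 + 0.0024192 + 0.002236 + 0.011902 + 0.0040716 = 0.17056.
P(job scam | evidence) = 0.0040716 / 0.17056 ≈ 0.024.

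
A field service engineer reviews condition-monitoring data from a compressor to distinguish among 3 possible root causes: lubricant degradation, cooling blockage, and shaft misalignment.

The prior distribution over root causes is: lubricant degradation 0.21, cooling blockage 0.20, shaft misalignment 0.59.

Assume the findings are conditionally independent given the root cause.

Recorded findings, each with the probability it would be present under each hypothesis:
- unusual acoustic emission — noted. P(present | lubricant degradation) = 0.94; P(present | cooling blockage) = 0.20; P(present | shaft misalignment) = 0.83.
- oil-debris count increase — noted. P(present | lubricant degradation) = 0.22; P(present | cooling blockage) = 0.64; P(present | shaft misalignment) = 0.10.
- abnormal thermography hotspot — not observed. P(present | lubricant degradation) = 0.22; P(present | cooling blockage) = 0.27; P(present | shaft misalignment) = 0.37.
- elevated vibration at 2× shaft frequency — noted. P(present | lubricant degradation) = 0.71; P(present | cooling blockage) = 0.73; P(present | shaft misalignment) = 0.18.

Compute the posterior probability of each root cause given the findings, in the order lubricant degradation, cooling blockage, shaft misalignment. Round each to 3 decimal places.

For each hypothesis, the unnormalized posterior weight is prior × product of the finding likelihoods (using 1 − P(present | H) for each absent finding):
  lubricant degradation: 0.21 × 0.94 × 0.22 × (1 − 0.22) × 0.71 = 0.02405
  cooling blockage: 0.20 × 0.20 × 0.64 × (1 − 0.27) × 0.73 = 0.013642
  shaft misalignment: 0.59 × 0.83 × 0.10 × (1 − 0.37) × 0.18 = 0.0055532
Normalizing constant Z = 0.02405 + 0.013642 + 0.0055532 = 0.043246.
P(lubricant degradation | evidence) = 0.02405 / 0.043246 ≈ 0.556
P(cooling blockage | evidence) = 0.013642 / 0.043246 ≈ 0.315
P(shaft misalignment | evidence) = 0.0055532 / 0.043246 ≈ 0.128

0.556, 0.315, 0.128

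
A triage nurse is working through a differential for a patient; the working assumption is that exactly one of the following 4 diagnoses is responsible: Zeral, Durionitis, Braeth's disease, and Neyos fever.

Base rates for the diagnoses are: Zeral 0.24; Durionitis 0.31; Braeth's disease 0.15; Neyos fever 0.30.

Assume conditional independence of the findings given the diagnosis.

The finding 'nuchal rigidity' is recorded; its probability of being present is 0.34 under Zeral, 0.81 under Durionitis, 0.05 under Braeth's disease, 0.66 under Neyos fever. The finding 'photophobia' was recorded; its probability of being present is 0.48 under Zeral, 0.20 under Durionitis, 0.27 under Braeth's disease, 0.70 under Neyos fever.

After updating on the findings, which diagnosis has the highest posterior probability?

Neyos fever

Multiply each prior by the joint likelihood of the evidence pattern:
  Zeral: 0.24 × 0.34 × 0.48 = 0.039168
  Durionitis: 0.31 × 0.81 × 0.20 = 0.05022
  Braeth's disease: 0.15 × 0.05 × 0.27 = 0.002025
  Neyos fever: 0.30 × 0.66 × 0.70 = 0.1386
The unnormalized weights sum to 0.23001.
P(Zeral | evidence) ≈ 0.039168 / 0.23001 ≈ 0.170
P(Durionitis | evidence) ≈ 0.05022 / 0.23001 ≈ 0.218
P(Braeth's disease | evidence) ≈ 0.002025 / 0.23001 ≈ 0.009
P(Neyos fever | evidence) ≈ 0.1386 / 0.23001 ≈ 0.603
The largest is 0.603, so Neyos fever is most probable.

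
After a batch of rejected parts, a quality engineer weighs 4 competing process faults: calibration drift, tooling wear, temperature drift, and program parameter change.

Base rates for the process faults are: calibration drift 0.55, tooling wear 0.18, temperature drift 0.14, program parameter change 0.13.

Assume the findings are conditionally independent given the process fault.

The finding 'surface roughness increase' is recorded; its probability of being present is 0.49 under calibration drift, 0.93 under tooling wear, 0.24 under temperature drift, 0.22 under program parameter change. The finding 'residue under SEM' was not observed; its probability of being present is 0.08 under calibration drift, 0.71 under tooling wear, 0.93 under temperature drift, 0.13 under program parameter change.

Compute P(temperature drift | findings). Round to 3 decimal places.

0.007

By Bayes' rule with conditional independence, the unnormalized weight for each hypothesis is prior × ∏ likelihoods (using 1 − P(present | H) for each absent finding):
  calibration drift: 0.55 × 0.49 × (1 − 0.08) = 0.24794
  tooling wear: 0.18 × 0.93 × (1 − 0.71) = 0.048546
  temperature drift: 0.14 × 0.24 × (1 − 0.93) = 0.002352
  program parameter change: 0.13 × 0.22 × (1 − 0.13) = 0.024882
Marginal likelihood of the evidence = 0.32372.
P(temperature drift | evidence) = 0.002352 / 0.32372 ≈ 0.007.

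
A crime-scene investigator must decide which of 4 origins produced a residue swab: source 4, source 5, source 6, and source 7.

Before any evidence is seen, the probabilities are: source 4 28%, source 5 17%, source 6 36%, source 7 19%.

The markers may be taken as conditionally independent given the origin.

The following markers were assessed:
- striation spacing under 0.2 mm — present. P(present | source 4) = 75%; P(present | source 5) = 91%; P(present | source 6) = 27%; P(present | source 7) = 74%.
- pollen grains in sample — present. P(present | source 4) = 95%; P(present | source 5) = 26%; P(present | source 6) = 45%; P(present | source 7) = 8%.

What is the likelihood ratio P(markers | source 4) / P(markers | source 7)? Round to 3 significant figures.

12.0

Take the product of per-marker likelihoods under each hypothesis, then divide.
  source 4: 0.75 × 0.95 = 0.7125
  source 7: 0.74 × 0.08 = 0.0592
Bayes factor = 0.7125 / 0.0592 ≈ 12.0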